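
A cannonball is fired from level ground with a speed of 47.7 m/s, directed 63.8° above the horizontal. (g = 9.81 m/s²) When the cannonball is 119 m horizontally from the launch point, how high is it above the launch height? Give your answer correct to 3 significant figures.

85.2 m

v_x = 47.7 cos 63.8° = 21.06 m/s, v_y0 = 47.7 sin 63.8° = 42.80 m/s.
Time to reach x = 119 m: t = x / v_x = 119 / 21.06 = 5.651 s.
y = v_y0 t − ½ g t² = 42.80×5.651 − 4.905×5.651² = 85.2 m.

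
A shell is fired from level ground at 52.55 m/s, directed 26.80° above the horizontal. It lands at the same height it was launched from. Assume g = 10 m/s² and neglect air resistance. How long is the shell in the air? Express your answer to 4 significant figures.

Vertical component: v_y = 52.55 sin 26.80° = 23.694 m/s.
For a projectile landing at launch height, time of flight is t = 2 v_y / g = 2 × 23.694 / 10 = 4.739 s.

4.739 s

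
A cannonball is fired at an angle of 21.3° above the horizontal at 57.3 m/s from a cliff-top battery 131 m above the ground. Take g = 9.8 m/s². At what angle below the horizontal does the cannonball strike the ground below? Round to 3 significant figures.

45.7°

v_x = 57.3 cos 21.3° = 53.39 m/s.
At impact |v_y| = √(v_y0² + 2 g h) = √(20.81² + 2×9.8×131) = 54.78 m/s.
Angle below horizontal = arctan(|v_y| / v_x) = arctan(54.78 / 53.39) = 45.7°.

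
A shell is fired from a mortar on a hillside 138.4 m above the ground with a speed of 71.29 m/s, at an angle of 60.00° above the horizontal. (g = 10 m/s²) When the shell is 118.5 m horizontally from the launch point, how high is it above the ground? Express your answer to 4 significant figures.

v_x = 71.29 cos 60.00° = 35.645 m/s, v_y0 = 71.29 sin 60.00° = 61.739 m/s.
Time to reach x = 118.5 m: t = x / v_x = 118.5 / 35.645 = 3.3244 s.
y = 138.4 + v_y0 t − ½ g t² = 138.4 + 61.739×3.3244 − 5.000×3.3244² = 288.4 m.

288.4 m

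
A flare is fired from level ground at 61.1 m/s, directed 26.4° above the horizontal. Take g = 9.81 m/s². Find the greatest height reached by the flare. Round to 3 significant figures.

Vertical component of launch velocity: v_y = 61.1 sin 26.4° = 27.17 m/s.
At the highest point the vertical velocity is zero, so v_y² = 2 g h_max.
h_max = (27.17)² / (2 × 9.81) = 738.2 / 19.62 = 37.6 m.

37.6 m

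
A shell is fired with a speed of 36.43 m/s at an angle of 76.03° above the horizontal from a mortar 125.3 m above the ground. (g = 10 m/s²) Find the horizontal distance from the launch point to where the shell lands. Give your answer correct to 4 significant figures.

84.99 m

Components: v_x = 36.43 cos 76.03° = 8.7947 m/s, v_y = 36.43 sin 76.03° = 35.352 m/s.
Vertical: 0 = 125.3 + 35.352 t − ½(10) t² ⇒ 5.000 t² − 35.352 t − 125.3 = 0.
t = [35.352 + √(1249.8 + 2506.0)] / 10.00 = 9.6637 s.
Horizontal: R = v_x · t = 8.7947 × 9.6637 = 84.99 m.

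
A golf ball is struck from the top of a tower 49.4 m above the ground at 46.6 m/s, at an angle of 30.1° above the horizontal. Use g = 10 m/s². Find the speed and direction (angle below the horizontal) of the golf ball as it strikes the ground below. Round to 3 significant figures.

v_x = 46.6 cos 30.1° = 40.32 m/s (constant).
|v_y| at impact = √((23.37)² + 2×10×49.4) = 39.17 m/s.
Speed = √(40.32² + 39.17²) = 56.2 m/s; angle = arctan(39.17/40.32) = 44.2° below horizontal.

56.2 m/s at 44.2° below the horizontal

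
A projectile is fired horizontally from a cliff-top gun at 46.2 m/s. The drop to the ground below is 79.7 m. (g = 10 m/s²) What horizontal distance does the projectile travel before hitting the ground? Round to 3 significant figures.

Initial vertical velocity is zero, so the fall time comes from h = ½ g t²: t = √(2 × 79.7 / 10) = 3.992 s.
Horizontal motion is uniform at 46.2 m/s, so x = 46.2 × 3.992 = 184 m.

184 m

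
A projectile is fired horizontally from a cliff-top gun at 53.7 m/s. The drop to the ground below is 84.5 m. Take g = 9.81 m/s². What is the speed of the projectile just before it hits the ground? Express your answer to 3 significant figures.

Fall time: t = √(2 × 84.5 / 9.81) = 4.151 s.
At impact: v_x = 53.7 m/s (unchanged), v_y = g t = 9.81 × 4.151 = 40.72 m/s.
Speed = √(v_x² + v_y²) = √(2884 + 1658) = 67.4 m/s.

67.4 m/s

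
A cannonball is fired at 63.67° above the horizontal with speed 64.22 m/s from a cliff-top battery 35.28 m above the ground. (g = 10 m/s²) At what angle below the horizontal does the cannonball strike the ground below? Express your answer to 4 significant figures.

v_x = 64.22 cos 63.67° = 28.484 m/s.
At impact |v_y| = √(v_y0² + 2 g h) = √(57.557² + 2×10×35.28) = 63.391 m/s.
Angle below horizontal = arctan(|v_y| / v_x) = arctan(63.391 / 28.484) = 65.80°.

65.80°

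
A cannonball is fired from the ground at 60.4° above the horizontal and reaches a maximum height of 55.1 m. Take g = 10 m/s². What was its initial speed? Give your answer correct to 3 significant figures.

38.2 m/s

At maximum height v_y = 0, so (v₀ sin θ)² = 2 g H.
v₀ sin 60.4° = √(2 × 10 × 55.1) = 33.20 m/s.
v₀ = 33.20 / sin 60.4° = 33.20 / 0.8695 = 38.2 m/s.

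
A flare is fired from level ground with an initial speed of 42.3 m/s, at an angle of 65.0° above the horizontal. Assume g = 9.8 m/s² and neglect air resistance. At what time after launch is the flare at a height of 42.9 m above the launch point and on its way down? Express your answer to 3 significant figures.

v_y0 = 42.3 sin 65.0° = 38.34 m/s.
Set y = v_y0 t − ½ g t² = 42.9: 4.900 t² − 38.34 t + 42.9 = 0.
t = [38.34 ± √(1470 − 840.8)] / 9.8 = (38.34 ± 25.08) / 9.8, giving t = 1.35 s or t = 6.47 s.
On the way down corresponds to the larger root: t = 6.47 s.

6.47 s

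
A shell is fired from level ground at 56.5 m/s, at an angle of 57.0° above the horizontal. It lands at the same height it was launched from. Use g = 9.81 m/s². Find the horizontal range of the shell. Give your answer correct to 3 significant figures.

For level ground, R = v₀² sin(2θ) / g.
sin(2 × 57.0°) = sin 114.0° = 0.9135.
R = (56.5)² × 0.9135 / 9.81 = 297 m.

297 m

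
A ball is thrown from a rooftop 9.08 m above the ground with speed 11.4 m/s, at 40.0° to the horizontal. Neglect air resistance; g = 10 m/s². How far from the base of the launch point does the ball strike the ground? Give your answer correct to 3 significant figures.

Components: v_x = 11.4 cos 40.0° = 8.733 m/s, v_y = 11.4 sin 40.0° = 7.328 m/s.
Vertical: 0 = 9.08 + 7.328 t − ½(10) t² ⇒ 5.000 t² − 7.328 t − 9.08 = 0.
t = [7.328 + √(53.70 + 181.6)] / 10.00 = 2.267 s.
Horizontal: R = v_x · t = 8.733 × 2.267 = 19.8 m.

19.8 m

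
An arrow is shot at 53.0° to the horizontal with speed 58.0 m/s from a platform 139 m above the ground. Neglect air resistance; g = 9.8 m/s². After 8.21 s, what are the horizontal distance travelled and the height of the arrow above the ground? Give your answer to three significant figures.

v_x = 58.0 cos 53.0° = 34.91 m/s; v_y0 = 58.0 sin 53.0° = 46.32 m/s.
x = v_x t = 34.91 × 8.21 = 287 m.
y = 139 + v_y0 t − ½ g t² = 189 m.

x = 287 m, y = 189 m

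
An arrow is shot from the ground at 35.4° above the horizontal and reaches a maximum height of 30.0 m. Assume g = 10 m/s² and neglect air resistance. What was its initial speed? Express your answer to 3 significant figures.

42.3 m/s

At maximum height v_y = 0, so (v₀ sin θ)² = 2 g H.
v₀ sin 35.4° = √(2 × 10 × 30.0) = 24.49 m/s.
v₀ = 24.49 / sin 35.4° = 24.49 / 0.5793 = 42.3 m/s.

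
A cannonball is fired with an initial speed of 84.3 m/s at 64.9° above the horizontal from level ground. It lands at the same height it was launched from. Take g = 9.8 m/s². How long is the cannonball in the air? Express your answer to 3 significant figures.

15.6 s

Vertical component: v_y = 84.3 sin 64.9° = 76.34 m/s.
For a projectile landing at launch height, time of flight is t = 2 v_y / g = 2 × 76.34 / 9.8 = 15.6 s.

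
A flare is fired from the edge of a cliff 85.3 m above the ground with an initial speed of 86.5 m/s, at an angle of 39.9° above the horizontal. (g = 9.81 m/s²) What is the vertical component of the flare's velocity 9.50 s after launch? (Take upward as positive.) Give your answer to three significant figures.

-37.7 m/s

Initial vertical component: v_y0 = 86.5 sin 39.9° = 55.49 m/s.
v_y(t) = v_y0 − g t = 55.49 − 9.81 × 9.50 = -37.7 m/s.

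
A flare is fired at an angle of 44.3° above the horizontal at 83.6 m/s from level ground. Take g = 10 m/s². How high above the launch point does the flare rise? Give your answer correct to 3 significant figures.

Vertical component of launch velocity: v_y = 83.6 sin 44.3° = 58.39 m/s.
At the highest point the vertical velocity is zero, so v_y² = 2 g h_max.
h_max = (58.39)² / (2 × 10) = 3409 / 20.00 = 170 m.

170 m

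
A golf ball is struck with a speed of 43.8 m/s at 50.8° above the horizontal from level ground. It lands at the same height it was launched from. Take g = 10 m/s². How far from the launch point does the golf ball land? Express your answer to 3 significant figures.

188 m

For level ground, R = v₀² sin(2θ) / g.
sin(2 × 50.8°) = sin 101.6° = 0.9796.
R = (43.8)² × 0.9796 / 10 = 188 m.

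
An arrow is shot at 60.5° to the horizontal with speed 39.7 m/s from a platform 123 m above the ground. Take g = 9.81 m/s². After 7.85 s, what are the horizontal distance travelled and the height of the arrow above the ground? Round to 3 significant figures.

x = 153 m, y = 92.0 m

v_x = 39.7 cos 60.5° = 19.55 m/s; v_y0 = 39.7 sin 60.5° = 34.55 m/s.
x = v_x t = 19.55 × 7.85 = 153 m.
y = 123 + v_y0 t − ½ g t² = 92.0 m.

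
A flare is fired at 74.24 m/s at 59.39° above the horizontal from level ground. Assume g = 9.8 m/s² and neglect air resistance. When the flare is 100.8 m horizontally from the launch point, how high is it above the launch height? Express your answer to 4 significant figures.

135.5 m

v_x = 74.24 cos 59.39° = 37.802 m/s, v_y0 = 74.24 sin 59.39° = 63.895 m/s.
Time to reach x = 100.8 m: t = x / v_x = 100.8 / 37.802 = 2.6665 s.
y = v_y0 t − ½ g t² = 63.895×2.6665 − 4.900×2.6665² = 135.5 m.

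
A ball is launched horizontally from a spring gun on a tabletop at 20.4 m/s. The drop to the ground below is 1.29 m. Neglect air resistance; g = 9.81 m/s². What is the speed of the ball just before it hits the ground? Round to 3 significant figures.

Fall time: t = √(2 × 1.29 / 9.81) = 0.5128 s.
At impact: v_x = 20.4 m/s (unchanged), v_y = g t = 9.81 × 0.5128 = 5.031 m/s.
Speed = √(v_x² + v_y²) = √(416.2 + 25.31) = 21.0 m/s.

21.0 m/s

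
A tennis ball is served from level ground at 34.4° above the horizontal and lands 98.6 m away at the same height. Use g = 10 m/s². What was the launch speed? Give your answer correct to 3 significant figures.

32.5 m/s

On level ground, R = v₀² sin(2θ) / g, so v₀ = √(R g / sin 2θ).
sin(2 × 34.4°) = 0.9323.
v₀ = √(98.6 × 10 / 0.9323) = √1058 = 32.5 m/s.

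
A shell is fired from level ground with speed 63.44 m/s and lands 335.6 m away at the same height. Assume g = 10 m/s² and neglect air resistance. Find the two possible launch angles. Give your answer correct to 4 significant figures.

28.25° and 61.75°

Level-ground range: R = v₀² sin(2θ)/g ⇒ sin 2θ = R g / v₀² = 335.6×10/63.44² = 0.8339.
2θ = arcsin(0.8339) = 56.501° or 180° − 56.501° = 123.499°.
So θ = 28.25° or θ = 61.75°.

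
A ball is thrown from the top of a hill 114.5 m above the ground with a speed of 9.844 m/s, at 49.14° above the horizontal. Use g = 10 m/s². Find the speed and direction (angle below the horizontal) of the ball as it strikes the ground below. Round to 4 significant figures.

v_x = 9.844 cos 49.14° = 6.4401 m/s (constant).
|v_y| at impact = √((7.4451)² + 2×10×114.5) = 48.430 m/s.
Speed = √(6.4401² + 48.430²) = 48.86 m/s; angle = arctan(48.430/6.4401) = 82.43° below horizontal.

48.86 m/s at 82.43° below the horizontal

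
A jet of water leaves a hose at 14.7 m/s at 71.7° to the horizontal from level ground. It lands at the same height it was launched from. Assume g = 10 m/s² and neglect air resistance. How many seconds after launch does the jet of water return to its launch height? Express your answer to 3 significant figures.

Vertical component: v_y = 14.7 sin 71.7° = 13.96 m/s.
For a projectile landing at launch height, time of flight is t = 2 v_y / g = 2 × 13.96 / 10 = 2.79 s.

2.79 s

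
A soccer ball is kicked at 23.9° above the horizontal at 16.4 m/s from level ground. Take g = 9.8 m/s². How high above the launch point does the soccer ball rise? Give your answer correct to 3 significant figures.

Vertical component of launch velocity: v_y = 16.4 sin 23.9° = 6.644 m/s.
At the highest point the vertical velocity is zero, so v_y² = 2 g h_max.
h_max = (6.644)² / (2 × 9.8) = 44.14 / 19.60 = 2.25 m.

2.25 m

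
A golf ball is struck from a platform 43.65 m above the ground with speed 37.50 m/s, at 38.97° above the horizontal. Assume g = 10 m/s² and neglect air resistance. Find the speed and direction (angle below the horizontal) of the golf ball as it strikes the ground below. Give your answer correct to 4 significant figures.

47.74 m/s at 52.36° below the horizontal

v_x = 37.50 cos 38.97° = 29.155 m/s (constant).
|v_y| at impact = √((23.584)² + 2×10×43.65) = 37.805 m/s.
Speed = √(29.155² + 37.805²) = 47.74 m/s; angle = arctan(37.805/29.155) = 52.36° below horizontal.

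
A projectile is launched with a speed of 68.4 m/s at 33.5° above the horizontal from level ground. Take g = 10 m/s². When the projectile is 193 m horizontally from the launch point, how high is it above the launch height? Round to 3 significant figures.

v_x = 68.4 cos 33.5° = 57.04 m/s, v_y0 = 68.4 sin 33.5° = 37.75 m/s.
Time to reach x = 193 m: t = x / v_x = 193 / 57.04 = 3.384 s.
y = v_y0 t − ½ g t² = 37.75×3.384 − 5.000×3.384² = 70.5 m.

70.5 m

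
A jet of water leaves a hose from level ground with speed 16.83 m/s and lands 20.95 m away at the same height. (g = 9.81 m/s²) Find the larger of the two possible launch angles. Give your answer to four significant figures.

Level-ground range: R = v₀² sin(2θ)/g ⇒ sin 2θ = R g / v₀² = 20.95×9.81/16.83² = 0.7256.
2θ = arcsin(0.7256) = 46.519° or 180° − 46.519° = 133.481°.
So θ = 23.26° or θ = 66.74°.

66.74°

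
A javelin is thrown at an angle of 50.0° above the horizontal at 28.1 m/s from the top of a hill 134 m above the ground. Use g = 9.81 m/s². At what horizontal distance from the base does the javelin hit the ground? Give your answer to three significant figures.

142 m

Components: v_x = 28.1 cos 50.0° = 18.06 m/s, v_y = 28.1 sin 50.0° = 21.53 m/s.
Vertical: 0 = 134 + 21.53 t − ½(9.81) t² ⇒ 4.905 t² − 21.53 t − 134 = 0.
t = [21.53 + √(463.5 + 2629)] / 9.810 = 7.863 s.
Horizontal: R = v_x · t = 18.06 × 7.863 = 142 m.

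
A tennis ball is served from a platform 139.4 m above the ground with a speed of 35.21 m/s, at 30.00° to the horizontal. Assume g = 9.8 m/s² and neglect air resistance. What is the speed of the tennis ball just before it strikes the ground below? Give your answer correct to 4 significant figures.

63.02 m/s

v_x = 35.21 cos 30.00° = 30.493 m/s is unchanged throughout.
For the vertical component, v_y² = v_y0² + 2 g h = (17.605)² + 2×9.8×139.4 = 3042.2, so |v_y| = 55.156 m/s.
Impact speed = √(v_x² + v_y²) = √(929.82 + 3042.2) = 63.02 m/s.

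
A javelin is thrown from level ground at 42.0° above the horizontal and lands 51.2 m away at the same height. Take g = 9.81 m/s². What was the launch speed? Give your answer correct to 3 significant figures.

On level ground, R = v₀² sin(2θ) / g, so v₀ = √(R g / sin 2θ).
sin(2 × 42.0°) = 0.9945.
v₀ = √(51.2 × 9.81 / 0.9945) = √505.0 = 22.5 m/s.

22.5 m/s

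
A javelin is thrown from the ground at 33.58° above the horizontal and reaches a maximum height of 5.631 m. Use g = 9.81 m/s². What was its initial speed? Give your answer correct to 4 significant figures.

At maximum height v_y = 0, so (v₀ sin θ)² = 2 g H.
v₀ sin 33.58° = √(2 × 9.81 × 5.631) = 10.511 m/s.
v₀ = 10.511 / sin 33.58° = 10.511 / 0.5531 = 19.00 m/s.

19.00 m/s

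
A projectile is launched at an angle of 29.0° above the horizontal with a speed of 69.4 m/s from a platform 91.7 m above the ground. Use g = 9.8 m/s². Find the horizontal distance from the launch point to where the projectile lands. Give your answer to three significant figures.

Components: v_x = 69.4 cos 29.0° = 60.70 m/s, v_y = 69.4 sin 29.0° = 33.65 m/s.
Vertical: 0 = 91.7 + 33.65 t − ½(9.8) t² ⇒ 4.900 t² − 33.65 t − 91.7 = 0.
t = [33.65 + √(1132 + 1797)] / 9.800 = 8.956 s.
Horizontal: R = v_x · t = 60.70 × 8.956 = 544 m.

544 m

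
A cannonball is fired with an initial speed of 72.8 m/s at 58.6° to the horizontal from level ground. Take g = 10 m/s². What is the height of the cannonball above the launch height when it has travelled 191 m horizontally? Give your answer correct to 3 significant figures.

v_x = 72.8 cos 58.6° = 37.93 m/s, v_y0 = 72.8 sin 58.6° = 62.14 m/s.
Time to reach x = 191 m: t = x / v_x = 191 / 37.93 = 5.036 s.
y = v_y0 t − ½ g t² = 62.14×5.036 − 5.000×5.036² = 186 m.

186 m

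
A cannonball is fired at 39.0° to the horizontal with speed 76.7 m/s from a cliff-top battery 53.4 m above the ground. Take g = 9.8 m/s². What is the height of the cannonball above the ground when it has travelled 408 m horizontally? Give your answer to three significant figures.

154 m

v_x = 76.7 cos 39.0° = 59.61 m/s, v_y0 = 76.7 sin 39.0° = 48.27 m/s.
Time to reach x = 408 m: t = x / v_x = 408 / 59.61 = 6.844 s.
y = 53.4 + v_y0 t − ½ g t² = 53.4 + 48.27×6.844 − 4.900×6.844² = 154 m.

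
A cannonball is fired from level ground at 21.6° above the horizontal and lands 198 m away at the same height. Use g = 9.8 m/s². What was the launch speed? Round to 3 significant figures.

On level ground, R = v₀² sin(2θ) / g, so v₀ = √(R g / sin 2θ).
sin(2 × 21.6°) = 0.6845.
v₀ = √(198 × 9.8 / 0.6845) = √2835 = 53.2 m/s.

53.2 m/s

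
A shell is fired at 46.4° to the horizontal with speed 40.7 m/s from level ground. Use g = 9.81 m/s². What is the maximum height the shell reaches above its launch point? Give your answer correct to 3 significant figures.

Vertical component of launch velocity: v_y = 40.7 sin 46.4° = 29.47 m/s.
At the highest point the vertical velocity is zero, so v_y² = 2 g h_max.
h_max = (29.47)² / (2 × 9.81) = 868.5 / 19.62 = 44.3 m.

44.3 m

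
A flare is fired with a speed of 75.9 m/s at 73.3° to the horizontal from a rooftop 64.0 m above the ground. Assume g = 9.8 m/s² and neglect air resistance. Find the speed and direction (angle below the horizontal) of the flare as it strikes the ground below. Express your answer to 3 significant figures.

v_x = 75.9 cos 73.3° = 21.81 m/s (constant).
|v_y| at impact = √((72.70)² + 2×9.8×64.0) = 80.87 m/s.
Speed = √(21.81² + 80.87²) = 83.8 m/s; angle = arctan(80.87/21.81) = 74.9° below horizontal.

83.8 m/s at 74.9° below the horizontal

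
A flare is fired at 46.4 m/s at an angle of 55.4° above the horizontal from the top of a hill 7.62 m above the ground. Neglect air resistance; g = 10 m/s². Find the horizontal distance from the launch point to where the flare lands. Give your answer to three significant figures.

206 m

Components: v_x = 46.4 cos 55.4° = 26.35 m/s, v_y = 46.4 sin 55.4° = 38.19 m/s.
Vertical: 0 = 7.62 + 38.19 t − ½(10) t² ⇒ 5.000 t² − 38.19 t − 7.62 = 0.
t = [38.19 + √(1458 + 152.4)] / 10.00 = 7.832 s.
Horizontal: R = v_x · t = 26.35 × 7.832 = 206 m.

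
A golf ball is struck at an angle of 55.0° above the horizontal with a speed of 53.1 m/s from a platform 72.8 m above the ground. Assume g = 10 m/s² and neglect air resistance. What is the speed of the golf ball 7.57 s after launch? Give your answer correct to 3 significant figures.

v_x = 53.1 cos 55.0° = 30.46 m/s (constant).
v_y(t) = 53.1 sin 55.0° − g t = 43.50 − 10 × 7.57 = -32.20 m/s.
Speed = √(v_x² + v_y²) = √(927.8 + 1037) = 44.3 m/s.

44.3 m/s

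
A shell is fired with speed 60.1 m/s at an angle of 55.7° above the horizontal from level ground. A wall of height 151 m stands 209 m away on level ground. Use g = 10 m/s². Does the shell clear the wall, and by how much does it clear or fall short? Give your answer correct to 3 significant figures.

v_x = 60.1 cos 55.7° = 33.87 m/s; v_y0 = 60.1 sin 55.7° = 49.65 m/s.
Time to reach the wall: t = 209 / 33.87 = 6.171 s.
Height at that point: y = 49.65×6.171 − 5.000×6.171² = 116.0 m.
That is 151 − 116.0 = 35.0 m below the top of the wall, so the shell does not clear it.

No — it falls 35.0 m short of clearing the wall.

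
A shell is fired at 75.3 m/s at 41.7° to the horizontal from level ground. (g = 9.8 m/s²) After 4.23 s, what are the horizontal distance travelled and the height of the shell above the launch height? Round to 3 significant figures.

x = 238 m, y = 124 m

v_x = 75.3 cos 41.7° = 56.22 m/s; v_y0 = 75.3 sin 41.7° = 50.09 m/s.
x = v_x t = 56.22 × 4.23 = 238 m.
y = v_y0 t − ½ g t² = 50.09×4.23 − 4.900×4.23² = 124 m.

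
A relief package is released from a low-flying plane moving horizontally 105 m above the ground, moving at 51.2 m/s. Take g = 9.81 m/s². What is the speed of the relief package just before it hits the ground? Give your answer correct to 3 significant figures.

68.4 m/s

Fall time: t = √(2 × 105 / 9.81) = 4.627 s.
At impact: v_x = 51.2 m/s (unchanged), v_y = g t = 9.81 × 4.627 = 45.39 m/s.
Speed = √(v_x² + v_y²) = √(2621 + 2060) = 68.4 m/s.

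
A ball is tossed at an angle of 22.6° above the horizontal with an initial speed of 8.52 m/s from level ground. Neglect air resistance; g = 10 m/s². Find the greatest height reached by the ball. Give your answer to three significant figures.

0.536 m

Vertical component of launch velocity: v_y = 8.52 sin 22.6° = 3.274 m/s.
At the highest point the vertical velocity is zero, so v_y² = 2 g h_max.
h_max = (3.274)² / (2 × 10) = 10.72 / 20.00 = 0.536 m.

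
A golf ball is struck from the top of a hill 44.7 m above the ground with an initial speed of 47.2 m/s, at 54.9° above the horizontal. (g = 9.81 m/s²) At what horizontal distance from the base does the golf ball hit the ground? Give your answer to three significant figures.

241 m

Components: v_x = 47.2 cos 54.9° = 27.14 m/s, v_y = 47.2 sin 54.9° = 38.62 m/s.
Vertical: 0 = 44.7 + 38.62 t − ½(9.81) t² ⇒ 4.905 t² − 38.62 t − 44.7 = 0.
t = [38.62 + √(1492 + 877.0)] / 9.810 = 8.898 s.
Horizontal: R = v_x · t = 27.14 × 8.898 = 241 m.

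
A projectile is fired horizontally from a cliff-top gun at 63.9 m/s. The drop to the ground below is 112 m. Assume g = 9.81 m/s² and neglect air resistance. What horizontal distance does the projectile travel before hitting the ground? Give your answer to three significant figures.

Initial vertical velocity is zero, so the fall time comes from h = ½ g t²: t = √(2 × 112 / 9.81) = 4.778 s.
Horizontal motion is uniform at 63.9 m/s, so x = 63.9 × 4.778 = 305 m.

305 m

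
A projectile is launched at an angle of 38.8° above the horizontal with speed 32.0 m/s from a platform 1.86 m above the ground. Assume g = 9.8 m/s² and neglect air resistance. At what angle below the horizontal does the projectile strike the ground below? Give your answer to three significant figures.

40.0°

v_x = 32.0 cos 38.8° = 24.94 m/s.
At impact |v_y| = √(v_y0² + 2 g h) = √(20.05² + 2×9.8×1.86) = 20.94 m/s.
Angle below horizontal = arctan(|v_y| / v_x) = arctan(20.94 / 24.94) = 40.0°.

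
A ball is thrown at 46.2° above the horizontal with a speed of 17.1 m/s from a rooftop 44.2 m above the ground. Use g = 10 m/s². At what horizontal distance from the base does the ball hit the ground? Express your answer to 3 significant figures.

52.7 m

Components: v_x = 17.1 cos 46.2° = 11.84 m/s, v_y = 17.1 sin 46.2° = 12.34 m/s.
Vertical: 0 = 44.2 + 12.34 t − ½(10) t² ⇒ 5.000 t² − 12.34 t − 44.2 = 0.
t = [12.34 + √(152.3 + 884.0)] / 10.00 = 4.453 s.
Horizontal: R = v_x · t = 11.84 × 4.453 = 52.7 m.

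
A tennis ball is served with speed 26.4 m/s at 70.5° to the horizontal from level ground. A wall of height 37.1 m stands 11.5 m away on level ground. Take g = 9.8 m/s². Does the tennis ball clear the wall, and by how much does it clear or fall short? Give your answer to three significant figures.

v_x = 26.4 cos 70.5° = 8.813 m/s; v_y0 = 26.4 sin 70.5° = 24.89 m/s.
Time to reach the wall: t = 11.5 / 8.813 = 1.305 s.
Height at that point: y = 24.89×1.305 − 4.900×1.305² = 24.14 m.
That is 37.1 − 24.14 = 13.0 m below the top of the wall, so the tennis ball does not clear it.

No — it falls 13.0 m short of clearing the wall.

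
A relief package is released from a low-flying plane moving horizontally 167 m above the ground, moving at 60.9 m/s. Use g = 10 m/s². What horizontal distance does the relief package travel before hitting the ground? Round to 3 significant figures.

352 m

Initial vertical velocity is zero, so the fall time comes from h = ½ g t²: t = √(2 × 167 / 10) = 5.779 s.
Horizontal motion is uniform at 60.9 m/s, so x = 60.9 × 5.779 = 352 m.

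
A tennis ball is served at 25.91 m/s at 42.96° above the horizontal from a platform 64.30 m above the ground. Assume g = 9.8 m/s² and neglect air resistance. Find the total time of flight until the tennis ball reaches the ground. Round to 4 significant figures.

5.848 s

Vertical component: v_y = 25.91 sin 42.96° = 17.657 m/s.
Taking up as positive with launch at y = 64.30 m, landing at y = 0: 0 = 64.30 + 17.657 t − ½(9.8) t².
Solving 4.900 t² − 17.657 t − 64.30 = 0 gives t = [17.657 + √(17.657² + 4·4.900·64.30)] / 9.800 = 5.848 s.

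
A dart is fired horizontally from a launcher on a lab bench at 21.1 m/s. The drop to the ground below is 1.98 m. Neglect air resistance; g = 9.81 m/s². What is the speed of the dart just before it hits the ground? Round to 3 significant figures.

Fall time: t = √(2 × 1.98 / 9.81) = 0.6354 s.
At impact: v_x = 21.1 m/s (unchanged), v_y = g t = 9.81 × 0.6354 = 6.233 m/s.
Speed = √(v_x² + v_y²) = √(445.2 + 38.85) = 22.0 m/s.

22.0 m/s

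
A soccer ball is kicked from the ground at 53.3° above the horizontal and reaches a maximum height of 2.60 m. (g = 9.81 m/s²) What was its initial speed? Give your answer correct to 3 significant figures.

8.91 m/s

At maximum height v_y = 0, so (v₀ sin θ)² = 2 g H.
v₀ sin 53.3° = √(2 × 9.81 × 2.60) = 7.142 m/s.
v₀ = 7.142 / sin 53.3° = 7.142 / 0.8018 = 8.91 m/s.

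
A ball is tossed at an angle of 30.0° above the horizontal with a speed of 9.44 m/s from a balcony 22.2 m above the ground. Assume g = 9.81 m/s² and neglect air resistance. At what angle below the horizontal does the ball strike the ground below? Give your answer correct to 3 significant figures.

69.1°

v_x = 9.44 cos 30.0° = 8.175 m/s.
At impact |v_y| = √(v_y0² + 2 g h) = √(4.720² + 2×9.81×22.2) = 21.40 m/s.
Angle below horizontal = arctan(|v_y| / v_x) = arctan(21.40 / 8.175) = 69.1°.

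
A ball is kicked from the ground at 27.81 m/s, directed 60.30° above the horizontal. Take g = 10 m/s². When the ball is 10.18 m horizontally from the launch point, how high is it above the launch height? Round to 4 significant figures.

v_x = 27.81 cos 60.30° = 13.779 m/s, v_y0 = 27.81 sin 60.30° = 24.157 m/s.
Time to reach x = 10.18 m: t = x / v_x = 10.18 / 13.779 = 0.73881 s.
y = v_y0 t − ½ g t² = 24.157×0.73881 − 5.000×0.73881² = 15.12 m.

15.12 m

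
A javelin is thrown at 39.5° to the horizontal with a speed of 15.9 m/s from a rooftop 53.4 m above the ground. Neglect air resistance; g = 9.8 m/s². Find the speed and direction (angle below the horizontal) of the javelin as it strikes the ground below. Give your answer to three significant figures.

36.0 m/s at 70.1° below the horizontal

v_x = 15.9 cos 39.5° = 12.27 m/s (constant).
|v_y| at impact = √((10.11)² + 2×9.8×53.4) = 33.89 m/s.
Speed = √(12.27² + 33.89²) = 36.0 m/s; angle = arctan(33.89/12.27) = 70.1° below horizontal.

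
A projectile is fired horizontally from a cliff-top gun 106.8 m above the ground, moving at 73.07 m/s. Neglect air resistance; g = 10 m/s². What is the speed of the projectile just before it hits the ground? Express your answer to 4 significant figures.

86.46 m/s

Fall time: t = √(2 × 106.8 / 10) = 4.6217 s.
At impact: v_x = 73.07 m/s (unchanged), v_y = g t = 10 × 4.6217 = 46.217 m/s.
Speed = √(v_x² + v_y²) = √(5339.2 + 2136.0) = 86.46 m/s.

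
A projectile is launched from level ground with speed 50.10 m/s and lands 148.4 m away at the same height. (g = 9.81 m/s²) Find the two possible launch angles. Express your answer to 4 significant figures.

17.73° and 72.27°

Level-ground range: R = v₀² sin(2θ)/g ⇒ sin 2θ = R g / v₀² = 148.4×9.81/50.10² = 0.5800.
2θ = arcsin(0.5800) = 35.451° or 180° − 35.451° = 144.549°.
So θ = 17.73° or θ = 72.27°.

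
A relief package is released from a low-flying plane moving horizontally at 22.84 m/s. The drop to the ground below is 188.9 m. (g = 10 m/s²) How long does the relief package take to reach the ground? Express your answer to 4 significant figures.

The horizontal speed doesn't affect the fall. With v_y0 = 0, h = ½ g t².
t = √(2 × 188.9 / 10) = √37.780 = 6.147 s.

6.147 s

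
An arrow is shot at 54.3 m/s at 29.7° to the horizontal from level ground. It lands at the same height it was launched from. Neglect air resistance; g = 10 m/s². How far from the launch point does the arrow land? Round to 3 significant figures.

254 m

Components: v_x = 54.3 cos 29.7° = 47.17 m/s, v_y = 54.3 sin 29.7° = 26.90 m/s.
Time of flight (same landing height): t = 2 v_y / g = 2 × 26.90 / 10 = 5.380 s.
Range: R = v_x · t = 47.17 × 5.380 = 254 m.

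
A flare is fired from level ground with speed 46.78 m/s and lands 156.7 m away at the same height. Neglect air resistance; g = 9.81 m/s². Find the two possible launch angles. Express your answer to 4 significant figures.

Level-ground range: R = v₀² sin(2θ)/g ⇒ sin 2θ = R g / v₀² = 156.7×9.81/46.78² = 0.7025.
2θ = arcsin(0.7025) = 44.628° or 180° − 44.628° = 135.372°.
So θ = 22.31° or θ = 67.69°.

22.31° and 67.69°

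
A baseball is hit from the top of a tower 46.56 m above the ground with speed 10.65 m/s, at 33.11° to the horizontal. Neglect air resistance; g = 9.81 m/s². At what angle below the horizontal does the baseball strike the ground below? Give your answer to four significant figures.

v_x = 10.65 cos 33.11° = 8.9207 m/s.
At impact |v_y| = √(v_y0² + 2 g h) = √(5.8175² + 2×9.81×46.56) = 30.779 m/s.
Angle below horizontal = arctan(|v_y| / v_x) = arctan(30.779 / 8.9207) = 73.84°.

73.84°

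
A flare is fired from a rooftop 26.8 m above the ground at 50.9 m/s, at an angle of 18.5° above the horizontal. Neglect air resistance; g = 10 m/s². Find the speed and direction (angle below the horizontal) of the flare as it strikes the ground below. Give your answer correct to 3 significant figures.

55.9 m/s at 30.3° below the horizontal

v_x = 50.9 cos 18.5° = 48.27 m/s (constant).
|v_y| at impact = √((16.15)² + 2×10×26.8) = 28.23 m/s.
Speed = √(48.27² + 28.23²) = 55.9 m/s; angle = arctan(28.23/48.27) = 30.3° below horizontal.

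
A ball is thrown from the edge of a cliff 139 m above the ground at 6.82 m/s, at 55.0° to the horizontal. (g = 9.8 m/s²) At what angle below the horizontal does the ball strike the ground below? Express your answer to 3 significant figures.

85.7°

v_x = 6.82 cos 55.0° = 3.912 m/s.
At impact |v_y| = √(v_y0² + 2 g h) = √(5.587² + 2×9.8×139) = 52.49 m/s.
Angle below horizontal = arctan(|v_y| / v_x) = arctan(52.49 / 3.912) = 85.7°.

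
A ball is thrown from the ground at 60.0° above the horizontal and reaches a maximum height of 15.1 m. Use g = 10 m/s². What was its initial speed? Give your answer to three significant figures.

At maximum height v_y = 0, so (v₀ sin θ)² = 2 g H.
v₀ sin 60.0° = √(2 × 10 × 15.1) = 17.38 m/s.
v₀ = 17.38 / sin 60.0° = 17.38 / 0.8660 = 20.1 m/s.

20.1 m/s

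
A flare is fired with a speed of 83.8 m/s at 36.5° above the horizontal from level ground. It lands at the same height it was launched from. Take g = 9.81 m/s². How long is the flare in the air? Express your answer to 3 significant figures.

10.2 s

Vertical component: v_y = 83.8 sin 36.5° = 49.85 m/s.
For a projectile landing at launch height, time of flight is t = 2 v_y / g = 2 × 49.85 / 9.81 = 10.2 s.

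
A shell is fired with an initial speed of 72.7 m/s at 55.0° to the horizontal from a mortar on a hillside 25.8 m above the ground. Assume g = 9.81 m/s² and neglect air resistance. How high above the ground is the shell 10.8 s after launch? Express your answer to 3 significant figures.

v_y0 = 72.7 sin 55.0° = 59.55 m/s.
y(t) = 25.8 + v_y0 t − ½ g t² = 25.8 + 59.55×10.8 − ½×9.81×10.8² = 96.8 m.

96.8 m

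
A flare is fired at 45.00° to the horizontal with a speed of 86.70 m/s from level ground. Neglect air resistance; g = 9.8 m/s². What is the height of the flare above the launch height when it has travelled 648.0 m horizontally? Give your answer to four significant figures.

v_x = 86.70 cos 45.00° = 61.306 m/s, v_y0 = 86.70 sin 45.00° = 61.306 m/s.
Time to reach x = 648.0 m: t = x / v_x = 648.0 / 61.306 = 10.570 s.
y = v_y0 t − ½ g t² = 61.306×10.570 − 4.900×10.570² = 100.6 m.

100.6 m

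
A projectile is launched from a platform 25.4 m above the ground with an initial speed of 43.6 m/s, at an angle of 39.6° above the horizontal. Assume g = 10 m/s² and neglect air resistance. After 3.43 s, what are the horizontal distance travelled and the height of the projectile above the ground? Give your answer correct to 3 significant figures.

x = 115 m, y = 61.9 m

v_x = 43.6 cos 39.6° = 33.59 m/s; v_y0 = 43.6 sin 39.6° = 27.79 m/s.
x = v_x t = 33.59 × 3.43 = 115 m.
y = 25.4 + v_y0 t − ½ g t² = 61.9 m.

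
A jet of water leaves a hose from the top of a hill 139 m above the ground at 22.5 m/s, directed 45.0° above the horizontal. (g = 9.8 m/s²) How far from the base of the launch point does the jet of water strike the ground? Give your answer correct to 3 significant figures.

114 m

Components: v_x = 22.5 cos 45.0° = 15.91 m/s, v_y = 22.5 sin 45.0° = 15.91 m/s.
Vertical: 0 = 139 + 15.91 t − ½(9.8) t² ⇒ 4.900 t² − 15.91 t − 139 = 0.
t = [15.91 + √(253.1 + 2724)] / 9.800 = 7.191 s.
Horizontal: R = v_x · t = 15.91 × 7.191 = 114 m.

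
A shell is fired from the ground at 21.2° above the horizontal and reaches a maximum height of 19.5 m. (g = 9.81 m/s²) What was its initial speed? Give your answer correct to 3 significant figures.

At maximum height v_y = 0, so (v₀ sin θ)² = 2 g H.
v₀ sin 21.2° = √(2 × 9.81 × 19.5) = 19.56 m/s.
v₀ = 19.56 / sin 21.2° = 19.56 / 0.3616 = 54.1 m/s.

54.1 m/s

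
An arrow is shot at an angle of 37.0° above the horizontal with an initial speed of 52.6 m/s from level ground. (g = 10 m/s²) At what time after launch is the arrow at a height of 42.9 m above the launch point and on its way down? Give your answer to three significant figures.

v_y0 = 52.6 sin 37.0° = 31.66 m/s.
Set y = v_y0 t − ½ g t² = 42.9: 5.000 t² − 31.66 t + 42.9 = 0.
t = [31.66 ± √(1002 − 858.0)] / 10 = (31.66 ± 12.00) / 10, giving t = 1.97 s or t = 4.37 s.
On the way down corresponds to the larger root: t = 4.37 s.

4.37 s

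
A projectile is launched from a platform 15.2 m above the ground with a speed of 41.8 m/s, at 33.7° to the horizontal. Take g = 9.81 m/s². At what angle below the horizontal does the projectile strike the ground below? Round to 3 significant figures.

39.7°

v_x = 41.8 cos 33.7° = 34.78 m/s.
At impact |v_y| = √(v_y0² + 2 g h) = √(23.19² + 2×9.81×15.2) = 28.91 m/s.
Angle below horizontal = arctan(|v_y| / v_x) = arctan(28.91 / 34.78) = 39.7°.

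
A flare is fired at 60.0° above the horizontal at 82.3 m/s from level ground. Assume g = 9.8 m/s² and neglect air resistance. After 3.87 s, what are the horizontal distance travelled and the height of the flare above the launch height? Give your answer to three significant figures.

x = 159 m, y = 202 m

v_x = 82.3 cos 60.0° = 41.15 m/s; v_y0 = 82.3 sin 60.0° = 71.27 m/s.
x = v_x t = 41.15 × 3.87 = 159 m.
y = v_y0 t − ½ g t² = 71.27×3.87 − 4.900×3.87² = 202 m.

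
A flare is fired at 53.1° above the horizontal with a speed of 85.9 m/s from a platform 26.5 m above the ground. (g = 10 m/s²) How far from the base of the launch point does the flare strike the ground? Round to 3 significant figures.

728 m

Components: v_x = 85.9 cos 53.1° = 51.58 m/s, v_y = 85.9 sin 53.1° = 68.69 m/s.
Vertical: 0 = 26.5 + 68.69 t − ½(10) t² ⇒ 5.000 t² − 68.69 t − 26.5 = 0.
t = [68.69 + √(4718 + 530.0)] / 10.00 = 14.11 s.
Horizontal: R = v_x · t = 51.58 × 14.11 = 728 m.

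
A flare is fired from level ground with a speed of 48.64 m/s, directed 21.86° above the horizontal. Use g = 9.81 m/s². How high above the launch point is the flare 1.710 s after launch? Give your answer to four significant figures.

v_y0 = 48.64 sin 21.86° = 18.111 m/s.
y(t) = v_y0 t − ½ g t² = 18.111×1.710 − 4.905×1.710² = 16.63 m.

16.63 m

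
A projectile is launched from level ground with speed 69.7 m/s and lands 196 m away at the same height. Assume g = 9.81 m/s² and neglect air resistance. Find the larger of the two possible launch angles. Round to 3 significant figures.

Level-ground range: R = v₀² sin(2θ)/g ⇒ sin 2θ = R g / v₀² = 196×9.81/69.7² = 0.3958.
2θ = arcsin(0.3958) = 23.32° or 180° − 23.32° = 156.68°.
So θ = 11.7° or θ = 78.3°.

78.3°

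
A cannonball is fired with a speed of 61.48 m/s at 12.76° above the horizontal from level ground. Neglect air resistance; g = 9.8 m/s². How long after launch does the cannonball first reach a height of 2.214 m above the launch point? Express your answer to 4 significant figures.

0.1740 s

v_y0 = 61.48 sin 12.76° = 13.579 m/s.
Set y = v_y0 t − ½ g t² = 2.214: 4.900 t² − 13.579 t + 2.214 = 0.
t = [13.579 ± √(184.39 − 43.394)] / 9.8 = (13.579 ± 11.874) / 9.8, giving t = 0.1740 s or t = 2.597 s.
The cannonball is on the way up at the first time, so t = 0.1740 s.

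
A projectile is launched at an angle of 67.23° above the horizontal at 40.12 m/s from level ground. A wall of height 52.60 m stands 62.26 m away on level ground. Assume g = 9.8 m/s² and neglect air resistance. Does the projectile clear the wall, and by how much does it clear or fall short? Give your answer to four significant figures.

v_x = 40.12 cos 67.23° = 15.528 m/s; v_y0 = 40.12 sin 67.23° = 36.993 m/s.
Time to reach the wall: t = 62.26 / 15.528 = 4.0095 s.
Height at that point: y = 36.993×4.0095 − 4.900×4.0095² = 69.551 m.
That is 69.551 − 52.60 = 16.95 m above the top of the wall, so the projectile clears it.

Yes — it clears the wall by 16.95 m.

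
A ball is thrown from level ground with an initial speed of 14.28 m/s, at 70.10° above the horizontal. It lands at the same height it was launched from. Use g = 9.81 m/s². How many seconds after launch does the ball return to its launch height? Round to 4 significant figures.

2.737 s

Vertical component: v_y = 14.28 sin 70.10° = 13.427 m/s.
For a projectile landing at launch height, time of flight is t = 2 v_y / g = 2 × 13.427 / 9.81 = 2.737 s.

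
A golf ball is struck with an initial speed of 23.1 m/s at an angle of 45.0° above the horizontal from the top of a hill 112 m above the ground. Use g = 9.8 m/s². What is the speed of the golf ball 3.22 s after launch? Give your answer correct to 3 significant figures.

22.3 m/s

v_x = 23.1 cos 45.0° = 16.33 m/s (constant).
v_y(t) = 23.1 sin 45.0° − g t = 16.33 − 9.8 × 3.22 = -15.23 m/s.
Speed = √(v_x² + v_y²) = √(266.7 + 232.0) = 22.3 m/s.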